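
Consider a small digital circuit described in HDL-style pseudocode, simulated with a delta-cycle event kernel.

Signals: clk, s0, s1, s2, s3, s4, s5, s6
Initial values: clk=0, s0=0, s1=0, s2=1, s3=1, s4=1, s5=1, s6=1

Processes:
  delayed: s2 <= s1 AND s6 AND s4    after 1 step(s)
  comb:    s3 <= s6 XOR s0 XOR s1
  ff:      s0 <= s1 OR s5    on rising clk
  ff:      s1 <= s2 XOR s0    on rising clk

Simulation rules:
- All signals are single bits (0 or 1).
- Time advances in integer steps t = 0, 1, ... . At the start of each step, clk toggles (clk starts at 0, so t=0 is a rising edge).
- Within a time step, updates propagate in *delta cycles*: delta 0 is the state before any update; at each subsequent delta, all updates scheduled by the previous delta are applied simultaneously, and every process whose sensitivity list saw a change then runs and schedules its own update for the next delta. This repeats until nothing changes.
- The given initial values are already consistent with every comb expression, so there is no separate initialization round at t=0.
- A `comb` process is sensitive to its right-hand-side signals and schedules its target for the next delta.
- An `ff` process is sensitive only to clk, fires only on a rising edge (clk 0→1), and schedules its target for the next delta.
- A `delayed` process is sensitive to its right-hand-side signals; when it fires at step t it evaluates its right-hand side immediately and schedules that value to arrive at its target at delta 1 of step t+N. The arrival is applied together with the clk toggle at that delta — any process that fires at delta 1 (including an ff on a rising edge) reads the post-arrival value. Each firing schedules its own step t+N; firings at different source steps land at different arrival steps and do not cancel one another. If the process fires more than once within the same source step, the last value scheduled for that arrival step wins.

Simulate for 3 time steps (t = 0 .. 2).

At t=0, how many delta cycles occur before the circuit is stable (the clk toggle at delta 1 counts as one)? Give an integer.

[bits: s4,s0,s6,s5,clk,s2,s3,s1]
t=0: Δ0=10110110 Δ1=10111110 Δ2=11111111 | 2Δ
t=1: Δ0=11111111 Δ1=11110111 | 1Δ
t=2: Δ0=11110111 Δ1=11111111 Δ2=11111110 Δ3=11111100 | 3Δ

2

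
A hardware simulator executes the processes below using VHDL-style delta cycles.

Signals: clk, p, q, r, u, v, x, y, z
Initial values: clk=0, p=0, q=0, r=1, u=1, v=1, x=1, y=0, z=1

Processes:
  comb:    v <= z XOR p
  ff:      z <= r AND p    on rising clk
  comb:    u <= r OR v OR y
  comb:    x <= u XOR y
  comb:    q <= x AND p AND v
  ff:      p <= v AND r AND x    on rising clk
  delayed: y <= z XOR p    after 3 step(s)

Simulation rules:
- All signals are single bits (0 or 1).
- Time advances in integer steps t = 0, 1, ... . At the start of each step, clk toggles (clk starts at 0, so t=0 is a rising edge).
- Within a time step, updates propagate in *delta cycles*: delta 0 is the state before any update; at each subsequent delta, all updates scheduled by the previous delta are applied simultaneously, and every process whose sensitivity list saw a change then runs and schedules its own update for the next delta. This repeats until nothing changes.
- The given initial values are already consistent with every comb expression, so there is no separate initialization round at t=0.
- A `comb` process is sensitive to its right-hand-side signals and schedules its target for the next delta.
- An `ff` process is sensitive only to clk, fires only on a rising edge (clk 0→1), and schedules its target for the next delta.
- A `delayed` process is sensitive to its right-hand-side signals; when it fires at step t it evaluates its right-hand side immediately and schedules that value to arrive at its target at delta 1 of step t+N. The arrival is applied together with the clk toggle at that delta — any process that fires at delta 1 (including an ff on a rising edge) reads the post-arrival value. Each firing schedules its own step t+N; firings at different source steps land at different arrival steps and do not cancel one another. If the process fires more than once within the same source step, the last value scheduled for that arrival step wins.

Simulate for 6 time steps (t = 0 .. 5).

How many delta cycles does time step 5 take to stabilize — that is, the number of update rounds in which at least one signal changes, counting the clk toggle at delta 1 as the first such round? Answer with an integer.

[bits: q,p,clk,v,z,x,y,u,r]
t=0: Δ0=000111011 Δ1=001111011 Δ2=011101011 Δ3=111101011 | 3Δ
t=1: Δ0=111101011 Δ1=110101011 | 1Δ
t=2: Δ0=110101011 Δ1=111101011 Δ2=111111011 Δ3=111011011 Δ4=011011011 | 4Δ
t=3: Δ0=011011011 Δ1=010011111 Δ2=010010111 | 2Δ
t=4: Δ0=010010111 Δ1=011010111 Δ2=001010111 Δ3=001110111 | 3Δ
t=5: Δ0=001110111 Δ1=000110011 Δ2=000111011 | 2Δ

2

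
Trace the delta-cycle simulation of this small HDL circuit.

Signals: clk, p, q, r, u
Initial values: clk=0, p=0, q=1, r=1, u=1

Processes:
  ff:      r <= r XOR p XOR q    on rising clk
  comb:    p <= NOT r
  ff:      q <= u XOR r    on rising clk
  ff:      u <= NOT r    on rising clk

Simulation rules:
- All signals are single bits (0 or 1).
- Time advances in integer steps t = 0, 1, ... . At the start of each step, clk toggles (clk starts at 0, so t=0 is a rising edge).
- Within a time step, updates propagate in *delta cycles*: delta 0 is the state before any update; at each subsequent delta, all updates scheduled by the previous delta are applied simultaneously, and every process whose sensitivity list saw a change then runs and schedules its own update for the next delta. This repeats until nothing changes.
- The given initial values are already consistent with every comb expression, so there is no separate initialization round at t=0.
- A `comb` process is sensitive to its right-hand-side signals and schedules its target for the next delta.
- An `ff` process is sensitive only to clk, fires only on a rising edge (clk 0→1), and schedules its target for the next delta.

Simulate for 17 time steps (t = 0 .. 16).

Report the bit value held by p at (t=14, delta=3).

1

t0.Δ0 r=1 q=1 u=1 p=0 clk=0
t0.Δ1 r=1 q=1 u=1 p=0 clk=1
t0.Δ2 r=0 q=0 u=0 p=0 clk=1
t0.Δ3 r=0 q=0 u=0 p=1 clk=1
t1.Δ0 r=0 q=0 u=0 p=1 clk=1
t1.Δ1 r=0 q=0 u=0 p=1 clk=0
t2.Δ0 r=0 q=0 u=0 p=1 clk=0
t2.Δ1 r=0 q=0 u=0 p=1 clk=1
t2.Δ2 r=1 q=0 u=1 p=1 clk=1
t2.Δ3 r=1 q=0 u=1 p=0 clk=1
t3.Δ0 r=1 q=0 u=1 p=0 clk=1
t3.Δ1 r=1 q=0 u=1 p=0 clk=0
t4.Δ0 r=1 q=0 u=1 p=0 clk=0
t4.Δ1 r=1 q=0 u=1 p=0 clk=1
t4.Δ2 r=1 q=0 u=0 p=0 clk=1
t5.Δ0 r=1 q=0 u=0 p=0 clk=1
t5.Δ1 r=1 q=0 u=0 p=0 clk=0
t6.Δ0 r=1 q=0 u=0 p=0 clk=0
t6.Δ1 r=1 q=0 u=0 p=0 clk=1
t6.Δ2 r=1 q=1 u=0 p=0 clk=1
t7.Δ0 r=1 q=1 u=0 p=0 clk=1
t7.Δ1 r=1 q=1 u=0 p=0 clk=0
t8.Δ0 r=1 q=1 u=0 p=0 clk=0
t8.Δ1 r=1 q=1 u=0 p=0 clk=1
t8.Δ2 r=0 q=1 u=0 p=0 clk=1
t8.Δ3 r=0 q=1 u=0 p=1 clk=1
t9.Δ0 r=0 q=1 u=0 p=1 clk=1
t9.Δ1 r=0 q=1 u=0 p=1 clk=0
t10.Δ0 r=0 q=1 u=0 p=1 clk=0
t10.Δ1 r=0 q=1 u=0 p=1 clk=1
t10.Δ2 r=0 q=0 u=1 p=1 clk=1
t11.Δ0 r=0 q=0 u=1 p=1 clk=1
t11.Δ1 r=0 q=0 u=1 p=1 clk=0
t12.Δ0 r=0 q=0 u=1 p=1 clk=0
t12.Δ1 r=0 q=0 u=1 p=1 clk=1
t12.Δ2 r=1 q=1 u=1 p=1 clk=1
t12.Δ3 r=1 q=1 u=1 p=0 clk=1
t13.Δ0 r=1 q=1 u=1 p=0 clk=1
t13.Δ1 r=1 q=1 u=1 p=0 clk=0
t14.Δ0 r=1 q=1 u=1 p=0 clk=0
t14.Δ1 r=1 q=1 u=1 p=0 clk=1
t14.Δ2 r=0 q=0 u=0 p=0 clk=1
t14.Δ3 r=0 q=0 u=0 p=1 clk=1
t15.Δ0 r=0 q=0 u=0 p=1 clk=1
t15.Δ1 r=0 q=0 u=0 p=1 clk=0
t16.Δ0 r=0 q=0 u=0 p=1 clk=0
t16.Δ1 r=0 q=0 u=0 p=1 clk=1
t16.Δ2 r=1 q=0 u=1 p=1 clk=1
t16.Δ3 r=1 q=0 u=1 p=0 clk=1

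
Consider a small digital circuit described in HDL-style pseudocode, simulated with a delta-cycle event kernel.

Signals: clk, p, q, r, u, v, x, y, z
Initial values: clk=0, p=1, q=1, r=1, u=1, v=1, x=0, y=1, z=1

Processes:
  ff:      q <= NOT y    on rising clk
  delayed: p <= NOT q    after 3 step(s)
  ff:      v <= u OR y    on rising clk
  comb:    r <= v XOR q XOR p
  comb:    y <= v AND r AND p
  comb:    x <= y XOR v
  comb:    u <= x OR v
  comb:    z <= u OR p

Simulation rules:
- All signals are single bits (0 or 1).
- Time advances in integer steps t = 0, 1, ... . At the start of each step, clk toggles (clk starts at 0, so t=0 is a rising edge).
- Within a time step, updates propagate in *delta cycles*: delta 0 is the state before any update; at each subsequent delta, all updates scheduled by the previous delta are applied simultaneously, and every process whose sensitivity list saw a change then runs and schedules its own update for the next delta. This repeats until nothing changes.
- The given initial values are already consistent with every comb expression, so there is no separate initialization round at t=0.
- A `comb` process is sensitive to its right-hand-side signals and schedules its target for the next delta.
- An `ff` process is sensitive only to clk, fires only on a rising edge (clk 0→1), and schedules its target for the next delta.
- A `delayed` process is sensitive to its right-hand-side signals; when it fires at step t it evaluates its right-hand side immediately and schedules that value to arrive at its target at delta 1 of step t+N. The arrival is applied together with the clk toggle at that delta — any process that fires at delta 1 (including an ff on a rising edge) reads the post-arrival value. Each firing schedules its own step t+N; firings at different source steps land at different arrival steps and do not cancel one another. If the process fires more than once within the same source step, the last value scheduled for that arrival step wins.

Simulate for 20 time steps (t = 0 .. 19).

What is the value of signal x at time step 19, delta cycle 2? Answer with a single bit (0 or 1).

1

[bits: r,q,u,v,p,x,z,y,clk]
t=0: Δ0=111110110 Δ1=111110111 Δ2=101110111 Δ3=001110111 Δ4=001110101 Δ5=001111101 | 5Δ
t=1: Δ0=001111101 Δ1=001111100 | 1Δ
t=2: Δ0=001111100 Δ1=001111101 Δ2=011111101 Δ3=111111101 Δ4=111111111 Δ5=111110111 | 5Δ
t=3: Δ0=111110111 Δ1=111110110 | 1Δ
t=4: Δ0=111110110 Δ1=111110111 Δ2=101110111 Δ3=001110111 Δ4=001110101 Δ5=001111101 | 5Δ
t=5: Δ0=001111101 Δ1=001101100 Δ2=101101100 | 2Δ
t=6: Δ0=101101100 Δ1=101101101 Δ2=111101101 Δ3=011101101 | 3Δ
t=7: Δ0=011101101 Δ1=011111100 Δ2=111111100 Δ3=111111110 Δ4=111110110 | 4Δ
t=8: Δ0=111110110 Δ1=111110111 Δ2=101110111 Δ3=001110111 Δ4=001110101 Δ5=001111101 | 5Δ
t=9: Δ0=001111101 Δ1=001101100 Δ2=101101100 | 2Δ
t=10: Δ0=101101100 Δ1=101101101 Δ2=111101101 Δ3=011101101 | 3Δ
t=11: Δ0=011101101 Δ1=011111100 Δ2=111111100 Δ3=111111110 Δ4=111110110 | 4Δ
t=12: Δ0=111110110 Δ1=111110111 Δ2=101110111 Δ3=001110111 Δ4=001110101 Δ5=001111101 | 5Δ
t=13: Δ0=001111101 Δ1=001101100 Δ2=101101100 | 2Δ
t=14: Δ0=101101100 Δ1=101101101 Δ2=111101101 Δ3=011101101 | 3Δ
t=15: Δ0=011101101 Δ1=011111100 Δ2=111111100 Δ3=111111110 Δ4=111110110 | 4Δ
t=16: Δ0=111110110 Δ1=111110111 Δ2=101110111 Δ3=001110111 Δ4=001110101 Δ5=001111101 | 5Δ
t=17: Δ0=001111101 Δ1=001101100 Δ2=101101100 | 2Δ
t=18: Δ0=101101100 Δ1=101101101 Δ2=111101101 Δ3=011101101 | 3Δ
t=19: Δ0=011101101 Δ1=011111100 Δ2=111111100 Δ3=111111110 Δ4=111110110 | 4Δ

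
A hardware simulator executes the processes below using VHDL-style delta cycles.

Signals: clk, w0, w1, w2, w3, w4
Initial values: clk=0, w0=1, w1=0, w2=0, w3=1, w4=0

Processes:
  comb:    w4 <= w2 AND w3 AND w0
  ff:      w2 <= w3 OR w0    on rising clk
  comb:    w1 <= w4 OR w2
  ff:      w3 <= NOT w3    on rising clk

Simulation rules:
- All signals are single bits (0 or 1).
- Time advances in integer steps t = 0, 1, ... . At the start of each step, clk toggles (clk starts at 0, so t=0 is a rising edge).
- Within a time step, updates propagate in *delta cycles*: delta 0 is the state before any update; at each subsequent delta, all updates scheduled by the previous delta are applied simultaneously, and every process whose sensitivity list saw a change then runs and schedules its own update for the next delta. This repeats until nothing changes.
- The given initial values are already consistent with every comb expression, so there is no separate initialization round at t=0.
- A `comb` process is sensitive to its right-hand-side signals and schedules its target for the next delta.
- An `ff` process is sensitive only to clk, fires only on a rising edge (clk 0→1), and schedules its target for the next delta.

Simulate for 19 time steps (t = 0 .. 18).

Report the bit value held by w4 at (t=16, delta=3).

[bits: w0,w1,w3,w4,w2,clk]
t=0: Δ0=101000 Δ1=101001 Δ2=100011 Δ3=110011 | 3Δ
t=1: Δ0=110011 Δ1=110010 | 1Δ
t=2: Δ0=110010 Δ1=110011 Δ2=111011 Δ3=111111 | 3Δ
t=3: Δ0=111111 Δ1=111110 | 1Δ
t=4: Δ0=111110 Δ1=111111 Δ2=110111 Δ3=110011 | 3Δ
t=5: Δ0=110011 Δ1=110010 | 1Δ
t=6: Δ0=110010 Δ1=110011 Δ2=111011 Δ3=111111 | 3Δ
t=7: Δ0=111111 Δ1=111110 | 1Δ
t=8: Δ0=111110 Δ1=111111 Δ2=110111 Δ3=110011 | 3Δ
t=9: Δ0=110011 Δ1=110010 | 1Δ
t=10: Δ0=110010 Δ1=110011 Δ2=111011 Δ3=111111 | 3Δ
t=11: Δ0=111111 Δ1=111110 | 1Δ
t=12: Δ0=111110 Δ1=111111 Δ2=110111 Δ3=110011 | 3Δ
t=13: Δ0=110011 Δ1=110010 | 1Δ
t=14: Δ0=110010 Δ1=110011 Δ2=111011 Δ3=111111 | 3Δ
t=15: Δ0=111111 Δ1=111110 | 1Δ
t=16: Δ0=111110 Δ1=111111 Δ2=110111 Δ3=110011 | 3Δ
t=17: Δ0=110011 Δ1=110010 | 1Δ
t=18: Δ0=110010 Δ1=110011 Δ2=111011 Δ3=111111 | 3Δ

0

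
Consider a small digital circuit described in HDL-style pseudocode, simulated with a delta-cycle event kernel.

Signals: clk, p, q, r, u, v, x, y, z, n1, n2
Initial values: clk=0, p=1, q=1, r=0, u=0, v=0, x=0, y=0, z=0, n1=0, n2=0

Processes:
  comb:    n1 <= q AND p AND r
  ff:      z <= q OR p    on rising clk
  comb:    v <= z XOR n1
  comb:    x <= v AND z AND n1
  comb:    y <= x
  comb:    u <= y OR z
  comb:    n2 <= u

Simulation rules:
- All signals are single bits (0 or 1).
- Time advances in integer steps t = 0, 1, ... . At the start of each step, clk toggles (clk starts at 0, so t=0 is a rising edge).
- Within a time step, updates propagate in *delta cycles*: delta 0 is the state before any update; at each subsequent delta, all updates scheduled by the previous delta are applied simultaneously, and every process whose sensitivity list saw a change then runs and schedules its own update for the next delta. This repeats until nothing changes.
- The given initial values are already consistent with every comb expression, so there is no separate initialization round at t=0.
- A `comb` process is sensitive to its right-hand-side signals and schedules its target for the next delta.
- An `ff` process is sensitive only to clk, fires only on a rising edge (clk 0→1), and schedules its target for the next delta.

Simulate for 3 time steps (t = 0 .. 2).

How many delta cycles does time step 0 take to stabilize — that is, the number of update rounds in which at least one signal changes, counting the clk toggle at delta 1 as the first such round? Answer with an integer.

4

t=0 Δ0: n2=0 y=0 p=1 r=0 clk=0 u=0 x=0 q=1 z=0 n1=0 v=0
  Δ1: clk:0→1
  Δ2: z:0→1
  Δ3: u:0→1, v:0→1
  Δ4: n2:0→1
  (4Δ to stable)
t=1 Δ0: n2=1 y=0 p=1 r=0 clk=1 u=1 x=0 q=1 z=1 n1=0 v=1
  Δ1: clk:1→0
  (1Δ to stable)
t=2 Δ0: n2=1 y=0 p=1 r=0 clk=0 u=1 x=0 q=1 z=1 n1=0 v=1
  Δ1: clk:0→1
  (1Δ to stable)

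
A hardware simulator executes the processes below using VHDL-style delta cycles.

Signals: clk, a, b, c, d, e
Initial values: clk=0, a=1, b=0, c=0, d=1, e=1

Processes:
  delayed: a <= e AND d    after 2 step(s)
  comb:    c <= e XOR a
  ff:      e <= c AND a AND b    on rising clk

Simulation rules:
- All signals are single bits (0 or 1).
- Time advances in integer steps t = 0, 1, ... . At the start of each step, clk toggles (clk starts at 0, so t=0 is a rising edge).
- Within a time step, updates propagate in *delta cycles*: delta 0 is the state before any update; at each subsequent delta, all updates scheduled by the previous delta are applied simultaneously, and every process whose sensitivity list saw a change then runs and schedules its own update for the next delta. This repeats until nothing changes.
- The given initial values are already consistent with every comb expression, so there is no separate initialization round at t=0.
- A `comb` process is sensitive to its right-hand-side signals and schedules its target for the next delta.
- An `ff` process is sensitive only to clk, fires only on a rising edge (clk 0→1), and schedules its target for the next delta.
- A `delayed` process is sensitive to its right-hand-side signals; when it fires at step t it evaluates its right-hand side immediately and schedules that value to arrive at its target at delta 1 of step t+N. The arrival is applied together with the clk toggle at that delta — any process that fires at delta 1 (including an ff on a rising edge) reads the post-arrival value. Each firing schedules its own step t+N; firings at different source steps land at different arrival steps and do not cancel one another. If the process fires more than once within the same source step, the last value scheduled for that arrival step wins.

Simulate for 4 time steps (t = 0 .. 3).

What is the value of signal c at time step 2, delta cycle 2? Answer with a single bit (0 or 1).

0

t=0 Δ0: e=1 b=0 clk=0 a=1 d=1 c=0
  Δ1: clk:0→1
  Δ2: e:1→0
  Δ3: c:0→1
  (3Δ to stable)
t=1 Δ0: e=0 b=0 clk=1 a=1 d=1 c=1
  Δ1: clk:1→0
  (1Δ to stable)
t=2 Δ0: e=0 b=0 clk=0 a=1 d=1 c=1
  Δ1: clk:0→1, a:1→0
  Δ2: c:1→0
  (2Δ to stable)
t=3 Δ0: e=0 b=0 clk=1 a=0 d=1 c=0
  Δ1: clk:1→0
  (1Δ to stable)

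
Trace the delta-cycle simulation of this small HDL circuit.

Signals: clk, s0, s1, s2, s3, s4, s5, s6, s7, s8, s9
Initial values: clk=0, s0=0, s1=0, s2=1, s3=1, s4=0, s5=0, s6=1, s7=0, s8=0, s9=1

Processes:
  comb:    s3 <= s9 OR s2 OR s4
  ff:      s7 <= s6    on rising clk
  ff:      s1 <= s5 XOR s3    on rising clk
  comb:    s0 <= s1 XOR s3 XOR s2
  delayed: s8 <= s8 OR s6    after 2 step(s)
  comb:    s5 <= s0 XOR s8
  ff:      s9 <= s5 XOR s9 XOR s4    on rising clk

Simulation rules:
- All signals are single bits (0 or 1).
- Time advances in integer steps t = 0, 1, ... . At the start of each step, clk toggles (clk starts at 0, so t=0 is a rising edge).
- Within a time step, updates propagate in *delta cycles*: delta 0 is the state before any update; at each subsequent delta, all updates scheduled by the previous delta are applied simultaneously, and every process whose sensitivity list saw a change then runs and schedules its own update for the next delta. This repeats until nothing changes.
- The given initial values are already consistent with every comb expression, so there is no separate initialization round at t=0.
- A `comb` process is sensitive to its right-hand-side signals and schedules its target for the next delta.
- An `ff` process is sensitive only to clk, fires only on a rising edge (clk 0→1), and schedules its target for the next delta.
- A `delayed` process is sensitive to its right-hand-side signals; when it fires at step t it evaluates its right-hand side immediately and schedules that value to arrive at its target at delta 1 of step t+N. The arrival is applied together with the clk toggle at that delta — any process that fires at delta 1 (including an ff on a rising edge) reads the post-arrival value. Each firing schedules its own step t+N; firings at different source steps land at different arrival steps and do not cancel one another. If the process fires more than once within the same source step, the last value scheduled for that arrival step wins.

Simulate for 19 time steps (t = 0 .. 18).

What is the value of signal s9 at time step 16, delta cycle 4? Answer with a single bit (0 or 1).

1

[bits: s9,s1,s4,s3,s0,clk,s8,s5,s6,s2,s7]
t=0: Δ0=10010000110 Δ1=10010100110 Δ2=11010100111 Δ3=11011100111 Δ4=11011101111 | 4Δ
t=1: Δ0=11011101111 Δ1=11011001111 | 1Δ
t=2: Δ0=11011001111 Δ1=11011101111 Δ2=00011101111 Δ3=00010101111 Δ4=00010100111 | 4Δ
t=3: Δ0=00010100111 Δ1=00010000111 | 1Δ
t=4: Δ0=00010000111 Δ1=00010100111 Δ2=01010100111 Δ3=01011100111 Δ4=01011101111 | 4Δ
t=5: Δ0=01011101111 Δ1=01011001111 | 1Δ
t=6: Δ0=01011001111 Δ1=01011101111 Δ2=10011101111 Δ3=10010101111 Δ4=10010100111 | 4Δ
t=7: Δ0=10010100111 Δ1=10010000111 | 1Δ
t=8: Δ0=10010000111 Δ1=10010100111 Δ2=11010100111 Δ3=11011100111 Δ4=11011101111 | 4Δ
t=9: Δ0=11011101111 Δ1=11011001111 | 1Δ
t=10: Δ0=11011001111 Δ1=11011101111 Δ2=00011101111 Δ3=00010101111 Δ4=00010100111 | 4Δ
t=11: Δ0=00010100111 Δ1=00010000111 | 1Δ
t=12: Δ0=00010000111 Δ1=00010100111 Δ2=01010100111 Δ3=01011100111 Δ4=01011101111 | 4Δ
t=13: Δ0=01011101111 Δ1=01011001111 | 1Δ
t=14: Δ0=01011001111 Δ1=01011101111 Δ2=10011101111 Δ3=10010101111 Δ4=10010100111 | 4Δ
t=15: Δ0=10010100111 Δ1=10010000111 | 1Δ
t=16: Δ0=10010000111 Δ1=10010100111 Δ2=11010100111 Δ3=11011100111 Δ4=11011101111 | 4Δ
t=17: Δ0=11011101111 Δ1=11011001111 | 1Δ
t=18: Δ0=11011001111 Δ1=11011101111 Δ2=00011101111 Δ3=00010101111 Δ4=00010100111 | 4Δ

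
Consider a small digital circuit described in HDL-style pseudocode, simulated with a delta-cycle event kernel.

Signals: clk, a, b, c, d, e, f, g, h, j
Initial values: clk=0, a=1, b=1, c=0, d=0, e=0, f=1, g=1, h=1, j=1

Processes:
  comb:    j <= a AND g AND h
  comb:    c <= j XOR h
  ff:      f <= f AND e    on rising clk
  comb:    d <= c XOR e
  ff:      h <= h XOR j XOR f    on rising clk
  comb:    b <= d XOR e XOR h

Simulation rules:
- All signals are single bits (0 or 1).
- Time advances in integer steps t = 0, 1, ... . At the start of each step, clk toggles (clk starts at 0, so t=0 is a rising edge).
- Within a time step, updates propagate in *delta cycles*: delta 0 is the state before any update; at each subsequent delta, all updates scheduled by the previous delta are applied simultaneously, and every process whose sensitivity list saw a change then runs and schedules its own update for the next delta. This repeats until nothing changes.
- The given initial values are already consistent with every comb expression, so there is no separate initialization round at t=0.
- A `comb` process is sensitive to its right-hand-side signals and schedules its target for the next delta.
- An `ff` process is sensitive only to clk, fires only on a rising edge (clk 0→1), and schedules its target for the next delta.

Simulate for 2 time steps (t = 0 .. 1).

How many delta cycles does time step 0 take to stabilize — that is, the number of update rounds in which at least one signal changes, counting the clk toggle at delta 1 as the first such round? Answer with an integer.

2

t0.Δ0 h=1 g=1 a=1 j=1 e=0 d=0 c=0 clk=0 b=1 f=1
t0.Δ1 h=1 g=1 a=1 j=1 e=0 d=0 c=0 clk=1 b=1 f=1
t0.Δ2 h=1 g=1 a=1 j=1 e=0 d=0 c=0 clk=1 b=1 f=0
t1.Δ0 h=1 g=1 a=1 j=1 e=0 d=0 c=0 clk=1 b=1 f=0
t1.Δ1 h=1 g=1 a=1 j=1 e=0 d=0 c=0 clk=0 b=1 f=0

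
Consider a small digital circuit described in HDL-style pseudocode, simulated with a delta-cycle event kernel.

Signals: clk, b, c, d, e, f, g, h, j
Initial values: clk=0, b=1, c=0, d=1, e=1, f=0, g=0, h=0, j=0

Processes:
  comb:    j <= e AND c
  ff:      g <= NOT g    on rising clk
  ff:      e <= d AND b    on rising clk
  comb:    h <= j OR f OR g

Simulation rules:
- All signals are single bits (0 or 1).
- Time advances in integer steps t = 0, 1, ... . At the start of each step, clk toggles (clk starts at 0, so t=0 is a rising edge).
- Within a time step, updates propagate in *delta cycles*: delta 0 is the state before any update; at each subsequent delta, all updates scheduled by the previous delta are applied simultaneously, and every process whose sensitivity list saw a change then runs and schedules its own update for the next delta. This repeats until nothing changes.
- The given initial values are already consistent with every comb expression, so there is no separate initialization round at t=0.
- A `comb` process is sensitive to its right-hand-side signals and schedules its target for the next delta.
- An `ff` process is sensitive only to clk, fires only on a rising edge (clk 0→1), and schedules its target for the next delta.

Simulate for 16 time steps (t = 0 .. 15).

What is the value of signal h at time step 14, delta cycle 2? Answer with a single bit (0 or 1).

1

t=0 Δ0: b=1 clk=0 g=0 h=0 j=0 f=0 d=1 c=0 e=1
  Δ1: clk:0→1
  Δ2: g:0→1
  Δ3: h:0→1
  (3Δ to stable)
t=1 Δ0: b=1 clk=1 g=1 h=1 j=0 f=0 d=1 c=0 e=1
  Δ1: clk:1→0
  (1Δ to stable)
t=2 Δ0: b=1 clk=0 g=1 h=1 j=0 f=0 d=1 c=0 e=1
  Δ1: clk:0→1
  Δ2: g:1→0
  Δ3: h:1→0
  (3Δ to stable)
t=3 Δ0: b=1 clk=1 g=0 h=0 j=0 f=0 d=1 c=0 e=1
  Δ1: clk:1→0
  (1Δ to stable)
t=4 Δ0: b=1 clk=0 g=0 h=0 j=0 f=0 d=1 c=0 e=1
  Δ1: clk:0→1
  Δ2: g:0→1
  Δ3: h:0→1
  (3Δ to stable)
t=5 Δ0: b=1 clk=1 g=1 h=1 j=0 f=0 d=1 c=0 e=1
  Δ1: clk:1→0
  (1Δ to stable)
t=6 Δ0: b=1 clk=0 g=1 h=1 j=0 f=0 d=1 c=0 e=1
  Δ1: clk:0→1
  Δ2: g:1→0
  Δ3: h:1→0
  (3Δ to stable)
t=7 Δ0: b=1 clk=1 g=0 h=0 j=0 f=0 d=1 c=0 e=1
  Δ1: clk:1→0
  (1Δ to stable)
t=8 Δ0: b=1 clk=0 g=0 h=0 j=0 f=0 d=1 c=0 e=1
  Δ1: clk:0→1
  Δ2: g:0→1
  Δ3: h:0→1
  (3Δ to stable)
t=9 Δ0: b=1 clk=1 g=1 h=1 j=0 f=0 d=1 c=0 e=1
  Δ1: clk:1→0
  (1Δ to stable)
t=10 Δ0: b=1 clk=0 g=1 h=1 j=0 f=0 d=1 c=0 e=1
  Δ1: clk:0→1
  Δ2: g:1→0
  Δ3: h:1→0
  (3Δ to stable)
t=11 Δ0: b=1 clk=1 g=0 h=0 j=0 f=0 d=1 c=0 e=1
  Δ1: clk:1→0
  (1Δ to stable)
t=12 Δ0: b=1 clk=0 g=0 h=0 j=0 f=0 d=1 c=0 e=1
  Δ1: clk:0→1
  Δ2: g:0→1
  Δ3: h:0→1
  (3Δ to stable)
t=13 Δ0: b=1 clk=1 g=1 h=1 j=0 f=0 d=1 c=0 e=1
  Δ1: clk:1→0
  (1Δ to stable)
t=14 Δ0: b=1 clk=0 g=1 h=1 j=0 f=0 d=1 c=0 e=1
  Δ1: clk:0→1
  Δ2: g:1→0
  Δ3: h:1→0
  (3Δ to stable)
t=15 Δ0: b=1 clk=1 g=0 h=0 j=0 f=0 d=1 c=0 e=1
  Δ1: clk:1→0
  (1Δ to stable)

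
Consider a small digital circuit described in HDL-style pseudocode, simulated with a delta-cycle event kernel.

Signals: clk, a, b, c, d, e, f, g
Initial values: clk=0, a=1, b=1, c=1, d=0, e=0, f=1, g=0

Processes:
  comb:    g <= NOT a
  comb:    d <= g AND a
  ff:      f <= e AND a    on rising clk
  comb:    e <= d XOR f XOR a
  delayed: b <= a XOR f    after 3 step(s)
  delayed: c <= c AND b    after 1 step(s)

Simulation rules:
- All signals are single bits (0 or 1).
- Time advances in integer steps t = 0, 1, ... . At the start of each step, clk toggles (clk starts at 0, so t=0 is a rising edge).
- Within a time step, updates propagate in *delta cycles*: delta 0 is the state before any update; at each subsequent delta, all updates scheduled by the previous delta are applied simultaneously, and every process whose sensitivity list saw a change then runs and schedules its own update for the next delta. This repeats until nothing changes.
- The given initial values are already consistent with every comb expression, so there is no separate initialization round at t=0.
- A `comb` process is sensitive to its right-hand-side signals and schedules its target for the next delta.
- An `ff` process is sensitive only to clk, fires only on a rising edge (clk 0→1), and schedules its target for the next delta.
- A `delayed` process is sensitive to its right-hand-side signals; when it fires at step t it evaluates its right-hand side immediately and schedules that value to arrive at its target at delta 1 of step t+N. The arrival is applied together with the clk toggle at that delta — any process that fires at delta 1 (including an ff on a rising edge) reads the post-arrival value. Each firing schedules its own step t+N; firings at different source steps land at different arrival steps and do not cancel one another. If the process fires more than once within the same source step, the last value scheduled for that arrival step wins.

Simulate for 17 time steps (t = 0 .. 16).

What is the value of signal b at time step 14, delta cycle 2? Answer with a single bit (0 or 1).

t0.Δ0 e=0 f=1 b=1 g=0 c=1 a=1 clk=0 d=0
t0.Δ1 e=0 f=1 b=1 g=0 c=1 a=1 clk=1 d=0
t0.Δ2 e=0 f=0 b=1 g=0 c=1 a=1 clk=1 d=0
t0.Δ3 e=1 f=0 b=1 g=0 c=1 a=1 clk=1 d=0
t1.Δ0 e=1 f=0 b=1 g=0 c=1 a=1 clk=1 d=0
t1.Δ1 e=1 f=0 b=1 g=0 c=1 a=1 clk=0 d=0
t2.Δ0 e=1 f=0 b=1 g=0 c=1 a=1 clk=0 d=0
t2.Δ1 e=1 f=0 b=1 g=0 c=1 a=1 clk=1 d=0
t2.Δ2 e=1 f=1 b=1 g=0 c=1 a=1 clk=1 d=0
t2.Δ3 e=0 f=1 b=1 g=0 c=1 a=1 clk=1 d=0
t3.Δ0 e=0 f=1 b=1 g=0 c=1 a=1 clk=1 d=0
t3.Δ1 e=0 f=1 b=1 g=0 c=1 a=1 clk=0 d=0
t4.Δ0 e=0 f=1 b=1 g=0 c=1 a=1 clk=0 d=0
t4.Δ1 e=0 f=1 b=1 g=0 c=1 a=1 clk=1 d=0
t4.Δ2 e=0 f=0 b=1 g=0 c=1 a=1 clk=1 d=0
t4.Δ3 e=1 f=0 b=1 g=0 c=1 a=1 clk=1 d=0
t5.Δ0 e=1 f=0 b=1 g=0 c=1 a=1 clk=1 d=0
t5.Δ1 e=1 f=0 b=0 g=0 c=1 a=1 clk=0 d=0
t6.Δ0 e=1 f=0 b=0 g=0 c=1 a=1 clk=0 d=0
t6.Δ1 e=1 f=0 b=0 g=0 c=0 a=1 clk=1 d=0
t6.Δ2 e=1 f=1 b=0 g=0 c=0 a=1 clk=1 d=0
t6.Δ3 e=0 f=1 b=0 g=0 c=0 a=1 clk=1 d=0
t7.Δ0 e=0 f=1 b=0 g=0 c=0 a=1 clk=1 d=0
t7.Δ1 e=0 f=1 b=1 g=0 c=0 a=1 clk=0 d=0
t8.Δ0 e=0 f=1 b=1 g=0 c=0 a=1 clk=0 d=0
t8.Δ1 e=0 f=1 b=1 g=0 c=0 a=1 clk=1 d=0
t8.Δ2 e=0 f=0 b=1 g=0 c=0 a=1 clk=1 d=0
t8.Δ3 e=1 f=0 b=1 g=0 c=0 a=1 clk=1 d=0
t9.Δ0 e=1 f=0 b=1 g=0 c=0 a=1 clk=1 d=0
t9.Δ1 e=1 f=0 b=0 g=0 c=0 a=1 clk=0 d=0
t10.Δ0 e=1 f=0 b=0 g=0 c=0 a=1 clk=0 d=0
t10.Δ1 e=1 f=0 b=0 g=0 c=0 a=1 clk=1 d=0
t10.Δ2 e=1 f=1 b=0 g=0 c=0 a=1 clk=1 d=0
t10.Δ3 e=0 f=1 b=0 g=0 c=0 a=1 clk=1 d=0
t11.Δ0 e=0 f=1 b=0 g=0 c=0 a=1 clk=1 d=0
t11.Δ1 e=0 f=1 b=1 g=0 c=0 a=1 clk=0 d=0
t12.Δ0 e=0 f=1 b=1 g=0 c=0 a=1 clk=0 d=0
t12.Δ1 e=0 f=1 b=1 g=0 c=0 a=1 clk=1 d=0
t12.Δ2 e=0 f=0 b=1 g=0 c=0 a=1 clk=1 d=0
t12.Δ3 e=1 f=0 b=1 g=0 c=0 a=1 clk=1 d=0
t13.Δ0 e=1 f=0 b=1 g=0 c=0 a=1 clk=1 d=0
t13.Δ1 e=1 f=0 b=0 g=0 c=0 a=1 clk=0 d=0
t14.Δ0 e=1 f=0 b=0 g=0 c=0 a=1 clk=0 d=0
t14.Δ1 e=1 f=0 b=0 g=0 c=0 a=1 clk=1 d=0
t14.Δ2 e=1 f=1 b=0 g=0 c=0 a=1 clk=1 d=0
t14.Δ3 e=0 f=1 b=0 g=0 c=0 a=1 clk=1 d=0
t15.Δ0 e=0 f=1 b=0 g=0 c=0 a=1 clk=1 d=0
t15.Δ1 e=0 f=1 b=1 g=0 c=0 a=1 clk=0 d=0
t16.Δ0 e=0 f=1 b=1 g=0 c=0 a=1 clk=0 d=0
t16.Δ1 e=0 f=1 b=1 g=0 c=0 a=1 clk=1 d=0
t16.Δ2 e=0 f=0 b=1 g=0 c=0 a=1 clk=1 d=0
t16.Δ3 e=1 f=0 b=1 g=0 c=0 a=1 clk=1 d=0

0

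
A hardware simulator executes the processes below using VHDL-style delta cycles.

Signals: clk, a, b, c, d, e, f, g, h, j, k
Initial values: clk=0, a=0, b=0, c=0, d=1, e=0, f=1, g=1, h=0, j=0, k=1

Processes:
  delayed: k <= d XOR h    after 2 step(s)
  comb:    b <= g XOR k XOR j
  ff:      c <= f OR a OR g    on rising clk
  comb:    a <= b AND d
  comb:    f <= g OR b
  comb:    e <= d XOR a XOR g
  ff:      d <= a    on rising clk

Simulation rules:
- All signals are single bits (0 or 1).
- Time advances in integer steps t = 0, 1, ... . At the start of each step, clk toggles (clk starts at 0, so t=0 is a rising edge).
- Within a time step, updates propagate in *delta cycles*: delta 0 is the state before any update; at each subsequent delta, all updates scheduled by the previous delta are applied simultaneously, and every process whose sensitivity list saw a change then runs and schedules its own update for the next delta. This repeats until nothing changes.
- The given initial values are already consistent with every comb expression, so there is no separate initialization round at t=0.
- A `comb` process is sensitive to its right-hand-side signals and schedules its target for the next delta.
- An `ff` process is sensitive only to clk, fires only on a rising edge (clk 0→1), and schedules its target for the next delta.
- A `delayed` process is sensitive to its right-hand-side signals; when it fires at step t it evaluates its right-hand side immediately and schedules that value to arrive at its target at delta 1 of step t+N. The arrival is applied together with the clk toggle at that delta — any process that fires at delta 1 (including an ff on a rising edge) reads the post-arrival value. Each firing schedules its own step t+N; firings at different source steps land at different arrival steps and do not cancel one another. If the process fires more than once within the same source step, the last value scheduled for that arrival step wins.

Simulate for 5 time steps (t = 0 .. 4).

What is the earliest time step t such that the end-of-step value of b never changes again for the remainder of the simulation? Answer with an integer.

[bits: h,k,j,c,clk,g,b,e,a,d,f]
t=0: Δ0=01000100011 Δ1=01001100011 Δ2=01011100001 Δ3=01011101001 | 3Δ
t=1: Δ0=01011101001 Δ1=01010101001 | 1Δ
t=2: Δ0=01010101001 Δ1=00011101001 Δ2=00011111001 | 2Δ
t=3: Δ0=00011111001 Δ1=00010111001 | 1Δ
t=4: Δ0=00010111001 Δ1=00011111001 | 1Δ

2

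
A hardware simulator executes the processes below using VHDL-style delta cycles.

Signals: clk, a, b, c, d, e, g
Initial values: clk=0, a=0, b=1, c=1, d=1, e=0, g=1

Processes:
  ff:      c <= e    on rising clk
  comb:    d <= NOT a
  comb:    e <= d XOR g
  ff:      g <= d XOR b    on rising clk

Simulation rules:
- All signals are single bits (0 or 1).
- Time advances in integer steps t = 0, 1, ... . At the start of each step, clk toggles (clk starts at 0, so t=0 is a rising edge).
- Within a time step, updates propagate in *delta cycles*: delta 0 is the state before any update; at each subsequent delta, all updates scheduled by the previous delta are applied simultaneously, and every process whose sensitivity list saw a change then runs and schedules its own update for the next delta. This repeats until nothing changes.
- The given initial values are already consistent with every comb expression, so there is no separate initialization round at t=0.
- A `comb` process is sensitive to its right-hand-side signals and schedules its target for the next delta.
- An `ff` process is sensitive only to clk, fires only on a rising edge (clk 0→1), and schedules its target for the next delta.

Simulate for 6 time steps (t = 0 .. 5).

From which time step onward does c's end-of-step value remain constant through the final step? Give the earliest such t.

t=0 Δ0: b=1 c=1 d=1 clk=0 g=1 a=0 e=0
  Δ1: clk:0→1
  Δ2: c:1→0, g:1→0
  Δ3: e:0→1
  (3Δ to stable)
t=1 Δ0: b=1 c=0 d=1 clk=1 g=0 a=0 e=1
  Δ1: clk:1→0
  (1Δ to stable)
t=2 Δ0: b=1 c=0 d=1 clk=0 g=0 a=0 e=1
  Δ1: clk:0→1
  Δ2: c:0→1
  (2Δ to stable)
t=3 Δ0: b=1 c=1 d=1 clk=1 g=0 a=0 e=1
  Δ1: clk:1→0
  (1Δ to stable)
t=4 Δ0: b=1 c=1 d=1 clk=0 g=0 a=0 e=1
  Δ1: clk:0→1
  (1Δ to stable)
t=5 Δ0: b=1 c=1 d=1 clk=1 g=0 a=0 e=1
  Δ1: clk:1→0
  (1Δ to stable)

2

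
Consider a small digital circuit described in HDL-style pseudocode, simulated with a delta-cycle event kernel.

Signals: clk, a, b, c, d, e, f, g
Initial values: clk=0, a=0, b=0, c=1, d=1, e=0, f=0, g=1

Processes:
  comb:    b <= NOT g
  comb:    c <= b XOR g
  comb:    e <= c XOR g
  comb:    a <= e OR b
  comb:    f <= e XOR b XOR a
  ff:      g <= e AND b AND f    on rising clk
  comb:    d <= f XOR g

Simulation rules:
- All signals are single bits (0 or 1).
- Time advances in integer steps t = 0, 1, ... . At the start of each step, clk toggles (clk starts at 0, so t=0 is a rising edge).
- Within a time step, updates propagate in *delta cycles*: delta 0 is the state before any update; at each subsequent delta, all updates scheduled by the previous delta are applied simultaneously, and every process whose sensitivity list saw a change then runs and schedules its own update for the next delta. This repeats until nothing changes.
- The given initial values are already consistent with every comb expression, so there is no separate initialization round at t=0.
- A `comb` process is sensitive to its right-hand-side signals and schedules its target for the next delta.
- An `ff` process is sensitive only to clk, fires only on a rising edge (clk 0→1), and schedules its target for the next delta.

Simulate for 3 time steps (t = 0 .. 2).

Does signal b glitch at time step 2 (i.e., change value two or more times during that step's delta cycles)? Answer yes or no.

t0.Δ0 f=0 c=1 e=0 b=0 d=1 g=1 clk=0 a=0
t0.Δ1 f=0 c=1 e=0 b=0 d=1 g=1 clk=1 a=0
t0.Δ2 f=0 c=1 e=0 b=0 d=1 g=0 clk=1 a=0
t0.Δ3 f=0 c=0 e=1 b=1 d=0 g=0 clk=1 a=0
t0.Δ4 f=0 c=1 e=0 b=1 d=0 g=0 clk=1 a=1
t0.Δ5 f=0 c=1 e=1 b=1 d=0 g=0 clk=1 a=1
t0.Δ6 f=1 c=1 e=1 b=1 d=0 g=0 clk=1 a=1
t0.Δ7 f=1 c=1 e=1 b=1 d=1 g=0 clk=1 a=1
t1.Δ0 f=1 c=1 e=1 b=1 d=1 g=0 clk=1 a=1
t1.Δ1 f=1 c=1 e=1 b=1 d=1 g=0 clk=0 a=1
t2.Δ0 f=1 c=1 e=1 b=1 d=1 g=0 clk=0 a=1
t2.Δ1 f=1 c=1 e=1 b=1 d=1 g=0 clk=1 a=1
t2.Δ2 f=1 c=1 e=1 b=1 d=1 g=1 clk=1 a=1
t2.Δ3 f=1 c=0 e=0 b=0 d=0 g=1 clk=1 a=1
t2.Δ4 f=1 c=1 e=1 b=0 d=0 g=1 clk=1 a=0
t2.Δ5 f=1 c=1 e=0 b=0 d=0 g=1 clk=1 a=1
t2.Δ6 f=1 c=1 e=0 b=0 d=0 g=1 clk=1 a=0
t2.Δ7 f=0 c=1 e=0 b=0 d=0 g=1 clk=1 a=0
t2.Δ8 f=0 c=1 e=0 b=0 d=1 g=1 clk=1 a=0

no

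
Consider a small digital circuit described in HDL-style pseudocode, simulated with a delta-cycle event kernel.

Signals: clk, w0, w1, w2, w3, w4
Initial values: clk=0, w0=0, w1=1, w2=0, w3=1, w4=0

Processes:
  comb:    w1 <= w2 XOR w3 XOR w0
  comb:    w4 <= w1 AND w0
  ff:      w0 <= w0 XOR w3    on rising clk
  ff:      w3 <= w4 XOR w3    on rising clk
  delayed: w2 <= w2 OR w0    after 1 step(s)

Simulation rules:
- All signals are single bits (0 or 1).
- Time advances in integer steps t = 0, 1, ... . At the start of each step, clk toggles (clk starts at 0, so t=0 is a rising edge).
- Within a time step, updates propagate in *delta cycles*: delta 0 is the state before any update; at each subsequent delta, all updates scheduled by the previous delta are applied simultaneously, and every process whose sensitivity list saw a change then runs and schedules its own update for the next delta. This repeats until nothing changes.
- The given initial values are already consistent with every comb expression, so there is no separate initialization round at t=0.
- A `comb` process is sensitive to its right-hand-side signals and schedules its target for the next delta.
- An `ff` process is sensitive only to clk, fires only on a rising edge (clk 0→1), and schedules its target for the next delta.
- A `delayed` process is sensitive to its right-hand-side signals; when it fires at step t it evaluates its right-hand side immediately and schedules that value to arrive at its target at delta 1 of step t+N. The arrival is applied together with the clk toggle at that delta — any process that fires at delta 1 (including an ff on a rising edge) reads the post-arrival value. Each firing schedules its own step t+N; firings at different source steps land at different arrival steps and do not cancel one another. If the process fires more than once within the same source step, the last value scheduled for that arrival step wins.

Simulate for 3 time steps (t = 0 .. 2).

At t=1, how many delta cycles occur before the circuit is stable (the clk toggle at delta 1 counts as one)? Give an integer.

3

t0.Δ0 clk=0 w0=0 w2=0 w4=0 w1=1 w3=1
t0.Δ1 clk=1 w0=0 w2=0 w4=0 w1=1 w3=1
t0.Δ2 clk=1 w0=1 w2=0 w4=0 w1=1 w3=1
t0.Δ3 clk=1 w0=1 w2=0 w4=1 w1=0 w3=1
t0.Δ4 clk=1 w0=1 w2=0 w4=0 w1=0 w3=1
t1.Δ0 clk=1 w0=1 w2=0 w4=0 w1=0 w3=1
t1.Δ1 clk=0 w0=1 w2=1 w4=0 w1=0 w3=1
t1.Δ2 clk=0 w0=1 w2=1 w4=0 w1=1 w3=1
t1.Δ3 clk=0 w0=1 w2=1 w4=1 w1=1 w3=1
t2.Δ0 clk=0 w0=1 w2=1 w4=1 w1=1 w3=1
t2.Δ1 clk=1 w0=1 w2=1 w4=1 w1=1 w3=1
t2.Δ2 clk=1 w0=0 w2=1 w4=1 w1=1 w3=0
t2.Δ3 clk=1 w0=0 w2=1 w4=0 w1=1 w3=0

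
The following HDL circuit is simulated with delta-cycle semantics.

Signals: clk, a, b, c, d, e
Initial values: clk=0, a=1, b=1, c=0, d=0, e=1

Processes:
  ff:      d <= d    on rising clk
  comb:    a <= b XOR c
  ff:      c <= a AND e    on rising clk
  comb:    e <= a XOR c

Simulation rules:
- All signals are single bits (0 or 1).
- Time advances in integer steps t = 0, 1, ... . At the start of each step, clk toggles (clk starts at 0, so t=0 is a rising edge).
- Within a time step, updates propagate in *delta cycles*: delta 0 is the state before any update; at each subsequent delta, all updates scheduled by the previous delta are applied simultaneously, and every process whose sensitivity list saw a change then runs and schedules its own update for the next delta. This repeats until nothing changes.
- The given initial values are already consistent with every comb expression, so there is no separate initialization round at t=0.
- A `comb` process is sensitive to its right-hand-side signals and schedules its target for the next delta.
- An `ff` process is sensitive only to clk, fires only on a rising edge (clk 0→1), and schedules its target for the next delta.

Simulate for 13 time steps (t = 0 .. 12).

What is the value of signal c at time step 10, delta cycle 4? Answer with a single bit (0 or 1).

[bits: a,b,clk,d,c,e]
t=0: Δ0=110001 Δ1=111001 Δ2=111011 Δ3=011010 Δ4=011011 | 4Δ
t=1: Δ0=011011 Δ1=010011 | 1Δ
t=2: Δ0=010011 Δ1=011011 Δ2=011001 Δ3=111000 Δ4=111001 | 4Δ
t=3: Δ0=111001 Δ1=110001 | 1Δ
t=4: Δ0=110001 Δ1=111001 Δ2=111011 Δ3=011010 Δ4=011011 | 4Δ
t=5: Δ0=011011 Δ1=010011 | 1Δ
t=6: Δ0=010011 Δ1=011011 Δ2=011001 Δ3=111000 Δ4=111001 | 4Δ
t=7: Δ0=111001 Δ1=110001 | 1Δ
t=8: Δ0=110001 Δ1=111001 Δ2=111011 Δ3=011010 Δ4=011011 | 4Δ
t=9: Δ0=011011 Δ1=010011 | 1Δ
t=10: Δ0=010011 Δ1=011011 Δ2=011001 Δ3=111000 Δ4=111001 | 4Δ
t=11: Δ0=111001 Δ1=110001 | 1Δ
t=12: Δ0=110001 Δ1=111001 Δ2=111011 Δ3=011010 Δ4=011011 | 4Δ

0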